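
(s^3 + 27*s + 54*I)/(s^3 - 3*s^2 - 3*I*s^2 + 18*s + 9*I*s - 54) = (s + 3*I)/(s - 3)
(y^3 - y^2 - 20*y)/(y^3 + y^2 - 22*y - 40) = y/(y + 2)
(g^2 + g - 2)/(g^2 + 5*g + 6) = (g - 1)/(g + 3)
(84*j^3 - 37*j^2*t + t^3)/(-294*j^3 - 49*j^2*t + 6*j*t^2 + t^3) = (12*j^2 - 7*j*t + t^2)/(-42*j^2 - j*t + t^2)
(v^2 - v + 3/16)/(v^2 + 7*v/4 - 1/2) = (v - 3/4)/(v + 2)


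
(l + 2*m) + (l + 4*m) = 2*l + 6*m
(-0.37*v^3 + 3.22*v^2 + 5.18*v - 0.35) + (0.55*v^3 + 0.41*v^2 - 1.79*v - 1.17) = 0.18*v^3 + 3.63*v^2 + 3.39*v - 1.52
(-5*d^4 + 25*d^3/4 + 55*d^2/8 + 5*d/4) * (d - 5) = -5*d^5 + 125*d^4/4 - 195*d^3/8 - 265*d^2/8 - 25*d/4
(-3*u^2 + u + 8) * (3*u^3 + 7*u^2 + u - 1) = -9*u^5 - 18*u^4 + 28*u^3 + 60*u^2 + 7*u - 8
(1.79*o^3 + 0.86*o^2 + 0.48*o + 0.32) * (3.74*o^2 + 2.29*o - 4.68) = 6.6946*o^5 + 7.3155*o^4 - 4.6126*o^3 - 1.7288*o^2 - 1.5136*o - 1.4976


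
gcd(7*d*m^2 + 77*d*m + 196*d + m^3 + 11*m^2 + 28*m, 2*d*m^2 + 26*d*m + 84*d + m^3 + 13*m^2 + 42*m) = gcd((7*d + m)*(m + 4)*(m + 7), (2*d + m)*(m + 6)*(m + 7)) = m + 7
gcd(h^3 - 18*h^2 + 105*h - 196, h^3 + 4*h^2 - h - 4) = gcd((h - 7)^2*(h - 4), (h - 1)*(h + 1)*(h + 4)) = 1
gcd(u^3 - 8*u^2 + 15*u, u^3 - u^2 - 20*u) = u^2 - 5*u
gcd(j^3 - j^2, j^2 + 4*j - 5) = j - 1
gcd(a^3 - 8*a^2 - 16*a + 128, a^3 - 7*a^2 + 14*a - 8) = a - 4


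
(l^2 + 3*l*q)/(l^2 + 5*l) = (l + 3*q)/(l + 5)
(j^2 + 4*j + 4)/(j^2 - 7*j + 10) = (j^2 + 4*j + 4)/(j^2 - 7*j + 10)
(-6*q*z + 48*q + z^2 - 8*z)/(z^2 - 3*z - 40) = (-6*q + z)/(z + 5)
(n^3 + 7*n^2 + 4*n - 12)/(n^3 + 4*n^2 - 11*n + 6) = (n + 2)/(n - 1)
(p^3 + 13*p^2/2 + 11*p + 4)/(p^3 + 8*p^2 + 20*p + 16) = (p + 1/2)/(p + 2)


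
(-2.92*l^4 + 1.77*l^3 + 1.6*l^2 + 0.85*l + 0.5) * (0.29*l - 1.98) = -0.8468*l^5 + 6.2949*l^4 - 3.0406*l^3 - 2.9215*l^2 - 1.538*l - 0.99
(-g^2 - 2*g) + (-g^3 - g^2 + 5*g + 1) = -g^3 - 2*g^2 + 3*g + 1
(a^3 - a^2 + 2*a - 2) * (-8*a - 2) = -8*a^4 + 6*a^3 - 14*a^2 + 12*a + 4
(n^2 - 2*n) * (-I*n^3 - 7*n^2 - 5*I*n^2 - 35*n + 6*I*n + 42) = -I*n^5 - 7*n^4 - 3*I*n^4 - 21*n^3 + 16*I*n^3 + 112*n^2 - 12*I*n^2 - 84*n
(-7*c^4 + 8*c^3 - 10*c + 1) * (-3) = 21*c^4 - 24*c^3 + 30*c - 3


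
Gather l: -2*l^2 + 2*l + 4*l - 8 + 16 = -2*l^2 + 6*l + 8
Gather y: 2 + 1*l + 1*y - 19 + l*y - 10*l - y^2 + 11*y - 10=-9*l - y^2 + y*(l + 12) - 27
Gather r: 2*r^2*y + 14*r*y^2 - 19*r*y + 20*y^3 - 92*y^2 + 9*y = 2*r^2*y + r*(14*y^2 - 19*y) + 20*y^3 - 92*y^2 + 9*y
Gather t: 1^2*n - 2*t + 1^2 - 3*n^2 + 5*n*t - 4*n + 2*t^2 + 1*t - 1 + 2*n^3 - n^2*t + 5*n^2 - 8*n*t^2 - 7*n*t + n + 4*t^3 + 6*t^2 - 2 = 2*n^3 + 2*n^2 - 2*n + 4*t^3 + t^2*(8 - 8*n) + t*(-n^2 - 2*n - 1) - 2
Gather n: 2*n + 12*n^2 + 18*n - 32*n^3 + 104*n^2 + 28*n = -32*n^3 + 116*n^2 + 48*n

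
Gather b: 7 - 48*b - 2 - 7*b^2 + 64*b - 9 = -7*b^2 + 16*b - 4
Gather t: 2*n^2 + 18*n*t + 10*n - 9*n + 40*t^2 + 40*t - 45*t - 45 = 2*n^2 + n + 40*t^2 + t*(18*n - 5) - 45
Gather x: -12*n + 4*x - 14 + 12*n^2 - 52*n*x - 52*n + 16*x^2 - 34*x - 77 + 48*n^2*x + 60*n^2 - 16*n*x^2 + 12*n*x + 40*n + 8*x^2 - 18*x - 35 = 72*n^2 - 24*n + x^2*(24 - 16*n) + x*(48*n^2 - 40*n - 48) - 126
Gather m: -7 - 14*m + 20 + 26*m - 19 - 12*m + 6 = 0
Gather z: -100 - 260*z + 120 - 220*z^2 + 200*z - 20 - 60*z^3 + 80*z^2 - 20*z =-60*z^3 - 140*z^2 - 80*z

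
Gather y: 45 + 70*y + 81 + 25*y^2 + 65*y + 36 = 25*y^2 + 135*y + 162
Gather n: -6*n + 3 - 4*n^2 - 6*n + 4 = -4*n^2 - 12*n + 7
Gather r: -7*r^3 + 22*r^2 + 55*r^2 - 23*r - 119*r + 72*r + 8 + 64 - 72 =-7*r^3 + 77*r^2 - 70*r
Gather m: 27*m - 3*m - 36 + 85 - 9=24*m + 40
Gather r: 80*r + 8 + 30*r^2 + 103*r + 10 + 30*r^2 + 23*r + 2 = 60*r^2 + 206*r + 20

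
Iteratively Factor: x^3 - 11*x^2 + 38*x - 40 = (x - 4)*(x^2 - 7*x + 10) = (x - 5)*(x - 4)*(x - 2)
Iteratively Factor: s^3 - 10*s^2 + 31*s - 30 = (s - 5)*(s^2 - 5*s + 6) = (s - 5)*(s - 3)*(s - 2)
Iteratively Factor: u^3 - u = (u + 1)*(u^2 - u) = u*(u + 1)*(u - 1)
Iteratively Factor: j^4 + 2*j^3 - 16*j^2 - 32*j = (j)*(j^3 + 2*j^2 - 16*j - 32) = j*(j + 2)*(j^2 - 16) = j*(j - 4)*(j + 2)*(j + 4)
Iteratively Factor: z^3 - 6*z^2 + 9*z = (z - 3)*(z^2 - 3*z) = z*(z - 3)*(z - 3)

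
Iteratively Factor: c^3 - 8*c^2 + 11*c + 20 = (c - 4)*(c^2 - 4*c - 5) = (c - 5)*(c - 4)*(c + 1)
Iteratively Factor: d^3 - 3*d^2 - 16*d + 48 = (d - 3)*(d^2 - 16) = (d - 3)*(d + 4)*(d - 4)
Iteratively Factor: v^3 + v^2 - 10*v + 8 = (v + 4)*(v^2 - 3*v + 2) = (v - 2)*(v + 4)*(v - 1)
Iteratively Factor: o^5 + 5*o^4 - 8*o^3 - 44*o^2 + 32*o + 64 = (o - 2)*(o^4 + 7*o^3 + 6*o^2 - 32*o - 32) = (o - 2)^2*(o^3 + 9*o^2 + 24*o + 16) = (o - 2)^2*(o + 4)*(o^2 + 5*o + 4) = (o - 2)^2*(o + 1)*(o + 4)*(o + 4)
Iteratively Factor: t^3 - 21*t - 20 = (t + 1)*(t^2 - t - 20) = (t - 5)*(t + 1)*(t + 4)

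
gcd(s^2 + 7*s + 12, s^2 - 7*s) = 1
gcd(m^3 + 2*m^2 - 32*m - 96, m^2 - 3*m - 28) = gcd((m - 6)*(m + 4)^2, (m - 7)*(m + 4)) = m + 4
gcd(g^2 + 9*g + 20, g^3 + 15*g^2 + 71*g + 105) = g + 5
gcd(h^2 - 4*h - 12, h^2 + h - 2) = h + 2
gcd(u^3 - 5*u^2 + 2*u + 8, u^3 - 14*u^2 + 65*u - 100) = u - 4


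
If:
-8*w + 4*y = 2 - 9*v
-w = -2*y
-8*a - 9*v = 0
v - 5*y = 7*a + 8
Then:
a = -129/82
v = 172/123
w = 217/123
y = 217/246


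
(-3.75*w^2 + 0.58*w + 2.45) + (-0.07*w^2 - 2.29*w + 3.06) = -3.82*w^2 - 1.71*w + 5.51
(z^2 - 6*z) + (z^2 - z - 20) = 2*z^2 - 7*z - 20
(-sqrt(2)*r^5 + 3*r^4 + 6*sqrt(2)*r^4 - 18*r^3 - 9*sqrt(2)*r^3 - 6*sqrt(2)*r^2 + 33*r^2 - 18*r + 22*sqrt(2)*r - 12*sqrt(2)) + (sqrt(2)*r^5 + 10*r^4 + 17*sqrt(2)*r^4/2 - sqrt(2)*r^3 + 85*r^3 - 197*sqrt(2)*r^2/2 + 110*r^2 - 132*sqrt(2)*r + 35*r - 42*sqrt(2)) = 13*r^4 + 29*sqrt(2)*r^4/2 - 10*sqrt(2)*r^3 + 67*r^3 - 209*sqrt(2)*r^2/2 + 143*r^2 - 110*sqrt(2)*r + 17*r - 54*sqrt(2)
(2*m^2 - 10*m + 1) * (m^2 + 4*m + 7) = 2*m^4 - 2*m^3 - 25*m^2 - 66*m + 7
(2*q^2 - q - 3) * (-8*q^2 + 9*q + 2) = -16*q^4 + 26*q^3 + 19*q^2 - 29*q - 6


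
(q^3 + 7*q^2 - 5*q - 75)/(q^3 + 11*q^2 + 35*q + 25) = (q - 3)/(q + 1)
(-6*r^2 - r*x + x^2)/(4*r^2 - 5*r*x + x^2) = (-6*r^2 - r*x + x^2)/(4*r^2 - 5*r*x + x^2)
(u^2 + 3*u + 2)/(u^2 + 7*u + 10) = (u + 1)/(u + 5)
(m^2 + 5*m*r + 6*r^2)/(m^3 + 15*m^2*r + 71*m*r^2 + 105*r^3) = (m + 2*r)/(m^2 + 12*m*r + 35*r^2)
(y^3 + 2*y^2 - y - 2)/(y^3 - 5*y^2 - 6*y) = (y^2 + y - 2)/(y*(y - 6))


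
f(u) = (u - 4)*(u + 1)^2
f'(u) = (u - 4)*(2*u + 2) + (u + 1)^2 = (u + 1)*(3*u - 7)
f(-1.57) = -1.81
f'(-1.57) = 6.67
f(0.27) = -6.02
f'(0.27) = -7.86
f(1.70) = -16.77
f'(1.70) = -5.13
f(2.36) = -18.51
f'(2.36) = 0.27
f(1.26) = -13.99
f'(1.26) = -7.28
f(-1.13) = -0.09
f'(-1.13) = 1.35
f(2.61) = -18.11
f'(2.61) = 3.00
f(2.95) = -16.38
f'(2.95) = 7.31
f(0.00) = -4.00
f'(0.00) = -7.00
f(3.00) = -16.00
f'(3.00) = 8.00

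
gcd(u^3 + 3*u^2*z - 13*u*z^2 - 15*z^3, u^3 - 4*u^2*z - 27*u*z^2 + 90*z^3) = -u^2 - 2*u*z + 15*z^2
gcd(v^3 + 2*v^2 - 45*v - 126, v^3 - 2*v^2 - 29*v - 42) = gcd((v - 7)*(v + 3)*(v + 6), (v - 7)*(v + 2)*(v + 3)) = v^2 - 4*v - 21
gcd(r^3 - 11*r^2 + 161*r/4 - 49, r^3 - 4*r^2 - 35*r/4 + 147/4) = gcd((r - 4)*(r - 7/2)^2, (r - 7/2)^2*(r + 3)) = r^2 - 7*r + 49/4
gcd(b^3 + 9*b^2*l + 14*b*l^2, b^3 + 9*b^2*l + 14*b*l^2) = b^3 + 9*b^2*l + 14*b*l^2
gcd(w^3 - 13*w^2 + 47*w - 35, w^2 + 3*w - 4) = w - 1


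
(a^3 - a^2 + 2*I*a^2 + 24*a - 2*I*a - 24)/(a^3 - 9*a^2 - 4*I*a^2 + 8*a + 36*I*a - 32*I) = (a + 6*I)/(a - 8)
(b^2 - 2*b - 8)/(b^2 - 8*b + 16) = (b + 2)/(b - 4)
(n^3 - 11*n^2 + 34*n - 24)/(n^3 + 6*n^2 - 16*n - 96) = (n^2 - 7*n + 6)/(n^2 + 10*n + 24)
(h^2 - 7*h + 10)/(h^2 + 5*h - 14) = (h - 5)/(h + 7)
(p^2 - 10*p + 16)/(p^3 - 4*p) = (p - 8)/(p*(p + 2))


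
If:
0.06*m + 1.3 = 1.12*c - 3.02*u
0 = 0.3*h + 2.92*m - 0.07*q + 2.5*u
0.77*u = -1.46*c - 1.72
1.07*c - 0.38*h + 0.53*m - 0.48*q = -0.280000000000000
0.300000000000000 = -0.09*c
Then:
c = -3.33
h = 2286.04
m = -289.58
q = -2136.37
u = 4.09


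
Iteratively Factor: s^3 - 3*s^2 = (s)*(s^2 - 3*s) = s^2*(s - 3)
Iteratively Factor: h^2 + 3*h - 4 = (h + 4)*(h - 1)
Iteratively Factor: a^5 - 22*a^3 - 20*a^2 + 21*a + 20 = (a + 1)*(a^4 - a^3 - 21*a^2 + a + 20) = (a - 1)*(a + 1)*(a^3 - 21*a - 20) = (a - 1)*(a + 1)^2*(a^2 - a - 20) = (a - 5)*(a - 1)*(a + 1)^2*(a + 4)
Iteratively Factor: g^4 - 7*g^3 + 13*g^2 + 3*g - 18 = (g - 3)*(g^3 - 4*g^2 + g + 6) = (g - 3)*(g + 1)*(g^2 - 5*g + 6) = (g - 3)^2*(g + 1)*(g - 2)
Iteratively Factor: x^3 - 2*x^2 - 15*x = (x)*(x^2 - 2*x - 15) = x*(x + 3)*(x - 5)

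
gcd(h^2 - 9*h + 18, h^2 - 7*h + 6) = h - 6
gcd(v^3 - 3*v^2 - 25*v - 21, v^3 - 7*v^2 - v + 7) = v^2 - 6*v - 7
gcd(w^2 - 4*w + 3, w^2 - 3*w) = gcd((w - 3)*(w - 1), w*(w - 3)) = w - 3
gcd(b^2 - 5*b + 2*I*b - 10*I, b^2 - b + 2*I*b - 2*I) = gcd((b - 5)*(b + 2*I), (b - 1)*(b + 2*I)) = b + 2*I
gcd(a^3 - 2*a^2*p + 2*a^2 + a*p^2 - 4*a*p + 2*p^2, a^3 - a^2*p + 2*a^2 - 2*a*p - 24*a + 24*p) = -a + p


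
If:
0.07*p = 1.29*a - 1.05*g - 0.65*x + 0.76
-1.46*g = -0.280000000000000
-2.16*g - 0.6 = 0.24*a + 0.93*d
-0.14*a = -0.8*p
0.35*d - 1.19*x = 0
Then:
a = -0.58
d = -0.94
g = 0.19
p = -0.10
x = -0.28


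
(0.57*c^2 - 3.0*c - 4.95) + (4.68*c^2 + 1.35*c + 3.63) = 5.25*c^2 - 1.65*c - 1.32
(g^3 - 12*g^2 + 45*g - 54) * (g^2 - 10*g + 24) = g^5 - 22*g^4 + 189*g^3 - 792*g^2 + 1620*g - 1296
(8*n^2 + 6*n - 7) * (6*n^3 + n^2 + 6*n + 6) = 48*n^5 + 44*n^4 + 12*n^3 + 77*n^2 - 6*n - 42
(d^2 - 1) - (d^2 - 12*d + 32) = 12*d - 33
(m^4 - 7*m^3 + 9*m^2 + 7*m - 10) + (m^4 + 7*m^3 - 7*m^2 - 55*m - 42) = 2*m^4 + 2*m^2 - 48*m - 52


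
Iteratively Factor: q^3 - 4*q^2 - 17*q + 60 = (q - 3)*(q^2 - q - 20) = (q - 3)*(q + 4)*(q - 5)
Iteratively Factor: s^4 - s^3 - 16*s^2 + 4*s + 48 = (s - 4)*(s^3 + 3*s^2 - 4*s - 12) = (s - 4)*(s - 2)*(s^2 + 5*s + 6) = (s - 4)*(s - 2)*(s + 2)*(s + 3)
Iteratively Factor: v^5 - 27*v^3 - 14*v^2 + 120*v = (v + 4)*(v^4 - 4*v^3 - 11*v^2 + 30*v) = (v + 3)*(v + 4)*(v^3 - 7*v^2 + 10*v) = (v - 5)*(v + 3)*(v + 4)*(v^2 - 2*v) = v*(v - 5)*(v + 3)*(v + 4)*(v - 2)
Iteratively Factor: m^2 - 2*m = (m)*(m - 2)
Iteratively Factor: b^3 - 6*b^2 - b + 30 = (b - 5)*(b^2 - b - 6) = (b - 5)*(b - 3)*(b + 2)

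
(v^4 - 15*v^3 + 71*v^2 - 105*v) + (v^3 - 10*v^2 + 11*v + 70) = v^4 - 14*v^3 + 61*v^2 - 94*v + 70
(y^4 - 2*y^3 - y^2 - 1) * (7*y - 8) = 7*y^5 - 22*y^4 + 9*y^3 + 8*y^2 - 7*y + 8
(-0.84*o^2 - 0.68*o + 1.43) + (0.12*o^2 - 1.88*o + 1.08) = -0.72*o^2 - 2.56*o + 2.51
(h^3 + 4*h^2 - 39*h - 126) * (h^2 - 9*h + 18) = h^5 - 5*h^4 - 57*h^3 + 297*h^2 + 432*h - 2268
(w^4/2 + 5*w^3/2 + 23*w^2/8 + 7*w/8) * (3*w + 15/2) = 3*w^5/2 + 45*w^4/4 + 219*w^3/8 + 387*w^2/16 + 105*w/16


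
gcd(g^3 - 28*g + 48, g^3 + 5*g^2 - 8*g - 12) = g^2 + 4*g - 12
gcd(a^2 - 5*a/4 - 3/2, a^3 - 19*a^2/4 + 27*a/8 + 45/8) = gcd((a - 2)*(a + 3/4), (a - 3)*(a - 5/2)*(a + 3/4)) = a + 3/4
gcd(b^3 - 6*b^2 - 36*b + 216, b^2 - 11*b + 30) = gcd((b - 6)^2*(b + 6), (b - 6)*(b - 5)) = b - 6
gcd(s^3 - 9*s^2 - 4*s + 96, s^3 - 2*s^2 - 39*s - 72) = s^2 - 5*s - 24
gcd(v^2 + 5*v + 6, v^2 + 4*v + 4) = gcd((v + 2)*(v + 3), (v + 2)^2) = v + 2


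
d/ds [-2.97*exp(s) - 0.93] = -2.97*exp(s)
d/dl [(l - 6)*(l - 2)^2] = (l - 2)*(3*l - 14)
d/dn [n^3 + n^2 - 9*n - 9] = 3*n^2 + 2*n - 9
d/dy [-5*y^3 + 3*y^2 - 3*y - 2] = -15*y^2 + 6*y - 3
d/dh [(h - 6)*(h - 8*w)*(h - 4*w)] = 3*h^2 - 24*h*w - 12*h + 32*w^2 + 72*w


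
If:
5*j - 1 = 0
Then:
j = 1/5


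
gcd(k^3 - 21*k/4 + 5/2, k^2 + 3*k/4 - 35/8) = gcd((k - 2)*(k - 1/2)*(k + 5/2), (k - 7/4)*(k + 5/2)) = k + 5/2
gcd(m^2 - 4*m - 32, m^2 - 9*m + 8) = m - 8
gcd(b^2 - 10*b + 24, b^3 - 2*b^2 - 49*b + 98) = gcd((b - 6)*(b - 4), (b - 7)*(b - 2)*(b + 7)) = 1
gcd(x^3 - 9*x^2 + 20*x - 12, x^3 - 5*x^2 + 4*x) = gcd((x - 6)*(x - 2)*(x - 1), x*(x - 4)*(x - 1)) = x - 1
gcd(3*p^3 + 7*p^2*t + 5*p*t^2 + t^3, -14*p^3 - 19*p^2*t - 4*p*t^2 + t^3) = p + t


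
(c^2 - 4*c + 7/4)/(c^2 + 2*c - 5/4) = (2*c - 7)/(2*c + 5)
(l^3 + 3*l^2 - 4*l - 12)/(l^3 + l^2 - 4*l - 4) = (l + 3)/(l + 1)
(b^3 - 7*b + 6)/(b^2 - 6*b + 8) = (b^2 + 2*b - 3)/(b - 4)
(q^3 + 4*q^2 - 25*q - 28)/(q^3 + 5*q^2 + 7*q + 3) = (q^2 + 3*q - 28)/(q^2 + 4*q + 3)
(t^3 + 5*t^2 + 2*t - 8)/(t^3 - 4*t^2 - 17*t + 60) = (t^2 + t - 2)/(t^2 - 8*t + 15)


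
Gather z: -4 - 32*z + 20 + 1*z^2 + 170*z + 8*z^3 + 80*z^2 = 8*z^3 + 81*z^2 + 138*z + 16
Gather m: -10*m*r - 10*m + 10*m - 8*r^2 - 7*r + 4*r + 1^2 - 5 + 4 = -10*m*r - 8*r^2 - 3*r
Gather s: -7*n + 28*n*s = 28*n*s - 7*n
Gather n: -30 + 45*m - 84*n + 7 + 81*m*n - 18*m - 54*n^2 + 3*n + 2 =27*m - 54*n^2 + n*(81*m - 81) - 21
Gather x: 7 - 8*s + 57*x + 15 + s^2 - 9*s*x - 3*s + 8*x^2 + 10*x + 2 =s^2 - 11*s + 8*x^2 + x*(67 - 9*s) + 24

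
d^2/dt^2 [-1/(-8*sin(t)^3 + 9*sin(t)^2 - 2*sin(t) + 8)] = 2*((4*sin(t) - 9*sin(3*t) + 9*cos(2*t))*(8*sin(t)^3 - 9*sin(t)^2 + 2*sin(t) - 8) + 4*(12*sin(t)^2 - 9*sin(t) + 1)^2*cos(t)^2)/(8*sin(t)^3 - 9*sin(t)^2 + 2*sin(t) - 8)^3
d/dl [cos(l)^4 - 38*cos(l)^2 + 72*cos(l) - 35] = 4*(-cos(l)^3 + 19*cos(l) - 18)*sin(l)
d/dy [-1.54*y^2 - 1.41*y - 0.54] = -3.08*y - 1.41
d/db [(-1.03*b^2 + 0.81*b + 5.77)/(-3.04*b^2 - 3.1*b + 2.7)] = (5.6554*b^2 + 29.5196*b + 20.074)/(9.2416*b^4 + 18.848*b^3 - 6.806*b^2 - 16.74*b + 7.29)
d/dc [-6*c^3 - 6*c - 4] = -18*c^2 - 6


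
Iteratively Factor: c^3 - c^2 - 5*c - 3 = (c + 1)*(c^2 - 2*c - 3) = (c + 1)^2*(c - 3)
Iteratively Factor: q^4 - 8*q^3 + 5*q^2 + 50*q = (q)*(q^3 - 8*q^2 + 5*q + 50) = q*(q - 5)*(q^2 - 3*q - 10) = q*(q - 5)*(q + 2)*(q - 5)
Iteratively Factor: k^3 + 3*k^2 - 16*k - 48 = (k + 3)*(k^2 - 16) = (k - 4)*(k + 3)*(k + 4)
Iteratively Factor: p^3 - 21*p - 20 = (p + 4)*(p^2 - 4*p - 5) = (p - 5)*(p + 4)*(p + 1)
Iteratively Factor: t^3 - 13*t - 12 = (t - 4)*(t^2 + 4*t + 3) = (t - 4)*(t + 1)*(t + 3)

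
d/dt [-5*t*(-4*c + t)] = 20*c - 10*t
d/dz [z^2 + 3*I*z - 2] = 2*z + 3*I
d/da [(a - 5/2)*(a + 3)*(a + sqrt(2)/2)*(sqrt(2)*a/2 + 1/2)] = 2*sqrt(2)*a^3 + 3*sqrt(2)*a^2/4 + 3*a^2 - 7*sqrt(2)*a + a - 15/2 + sqrt(2)/8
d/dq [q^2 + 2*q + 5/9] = 2*q + 2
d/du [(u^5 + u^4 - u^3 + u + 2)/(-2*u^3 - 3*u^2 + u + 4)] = (-4*u^7 - 11*u^6 - 2*u^5 + 26*u^4 + 18*u^3 + 3*u^2 + 12*u + 2)/(4*u^6 + 12*u^5 + 5*u^4 - 22*u^3 - 23*u^2 + 8*u + 16)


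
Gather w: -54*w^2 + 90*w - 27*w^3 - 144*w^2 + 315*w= -27*w^3 - 198*w^2 + 405*w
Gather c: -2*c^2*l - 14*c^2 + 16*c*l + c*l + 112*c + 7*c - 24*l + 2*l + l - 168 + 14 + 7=c^2*(-2*l - 14) + c*(17*l + 119) - 21*l - 147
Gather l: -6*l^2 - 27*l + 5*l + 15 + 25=-6*l^2 - 22*l + 40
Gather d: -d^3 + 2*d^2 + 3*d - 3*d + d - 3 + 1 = -d^3 + 2*d^2 + d - 2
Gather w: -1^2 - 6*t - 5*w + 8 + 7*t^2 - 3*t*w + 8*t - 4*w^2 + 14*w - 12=7*t^2 + 2*t - 4*w^2 + w*(9 - 3*t) - 5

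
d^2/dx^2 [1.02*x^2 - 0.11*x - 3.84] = 2.04000000000000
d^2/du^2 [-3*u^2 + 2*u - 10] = -6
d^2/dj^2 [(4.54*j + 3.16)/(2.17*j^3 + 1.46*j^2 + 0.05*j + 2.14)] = (128.270436*j^5 + 264.863256*j^4 + 178.55394*j^3 - 210.521928*j^2 - 171.771024*j - 20.701968)/(10.218313*j^9 + 20.624982*j^8 + 14.583051*j^7 + 34.293734*j^6 + 41.015703*j^5 + 15.088962*j^4 + 30.750641*j^3 + 20.074698*j^2 + 0.68694*j + 9.800344)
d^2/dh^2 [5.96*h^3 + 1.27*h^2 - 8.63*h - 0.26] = 35.76*h + 2.54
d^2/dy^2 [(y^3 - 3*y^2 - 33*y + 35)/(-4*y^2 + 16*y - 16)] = 3*(11*y + 13)/(2*(y^4 - 8*y^3 + 24*y^2 - 32*y + 16))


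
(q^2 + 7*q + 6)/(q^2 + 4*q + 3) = (q + 6)/(q + 3)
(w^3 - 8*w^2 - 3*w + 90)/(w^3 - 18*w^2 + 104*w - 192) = (w^2 - 2*w - 15)/(w^2 - 12*w + 32)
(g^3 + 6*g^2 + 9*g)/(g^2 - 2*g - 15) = g*(g + 3)/(g - 5)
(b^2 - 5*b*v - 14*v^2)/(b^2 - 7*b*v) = (b + 2*v)/b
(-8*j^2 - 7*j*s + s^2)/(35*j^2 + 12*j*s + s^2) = (-8*j^2 - 7*j*s + s^2)/(35*j^2 + 12*j*s + s^2)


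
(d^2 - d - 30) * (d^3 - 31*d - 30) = d^5 - d^4 - 61*d^3 + d^2 + 960*d + 900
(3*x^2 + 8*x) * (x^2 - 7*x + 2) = 3*x^4 - 13*x^3 - 50*x^2 + 16*x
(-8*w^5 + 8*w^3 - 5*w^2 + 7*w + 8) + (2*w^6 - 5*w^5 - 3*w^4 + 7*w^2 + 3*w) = 2*w^6 - 13*w^5 - 3*w^4 + 8*w^3 + 2*w^2 + 10*w + 8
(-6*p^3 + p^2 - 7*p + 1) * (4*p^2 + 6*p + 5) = -24*p^5 - 32*p^4 - 52*p^3 - 33*p^2 - 29*p + 5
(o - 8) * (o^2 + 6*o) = o^3 - 2*o^2 - 48*o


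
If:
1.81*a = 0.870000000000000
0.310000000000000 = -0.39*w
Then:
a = 0.48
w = -0.79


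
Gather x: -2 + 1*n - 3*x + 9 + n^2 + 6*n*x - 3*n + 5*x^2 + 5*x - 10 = n^2 - 2*n + 5*x^2 + x*(6*n + 2) - 3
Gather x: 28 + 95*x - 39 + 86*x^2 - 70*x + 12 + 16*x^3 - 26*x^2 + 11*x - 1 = 16*x^3 + 60*x^2 + 36*x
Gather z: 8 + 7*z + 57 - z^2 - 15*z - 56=-z^2 - 8*z + 9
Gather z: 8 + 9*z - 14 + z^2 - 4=z^2 + 9*z - 10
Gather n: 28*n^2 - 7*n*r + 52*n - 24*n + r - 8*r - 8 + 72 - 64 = 28*n^2 + n*(28 - 7*r) - 7*r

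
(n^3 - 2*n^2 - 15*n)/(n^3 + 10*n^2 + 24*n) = (n^2 - 2*n - 15)/(n^2 + 10*n + 24)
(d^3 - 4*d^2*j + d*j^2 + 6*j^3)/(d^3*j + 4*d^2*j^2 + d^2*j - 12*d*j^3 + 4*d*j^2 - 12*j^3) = (d^2 - 2*d*j - 3*j^2)/(j*(d^2 + 6*d*j + d + 6*j))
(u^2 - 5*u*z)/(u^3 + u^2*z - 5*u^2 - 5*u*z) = (u - 5*z)/(u^2 + u*z - 5*u - 5*z)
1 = 1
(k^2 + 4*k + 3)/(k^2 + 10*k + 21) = (k + 1)/(k + 7)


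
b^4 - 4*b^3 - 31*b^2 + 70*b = b*(b - 7)*(b - 2)*(b + 5)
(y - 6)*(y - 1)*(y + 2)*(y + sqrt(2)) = y^4 - 5*y^3 + sqrt(2)*y^3 - 8*y^2 - 5*sqrt(2)*y^2 - 8*sqrt(2)*y + 12*y + 12*sqrt(2)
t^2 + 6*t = t*(t + 6)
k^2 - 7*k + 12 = (k - 4)*(k - 3)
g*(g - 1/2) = g^2 - g/2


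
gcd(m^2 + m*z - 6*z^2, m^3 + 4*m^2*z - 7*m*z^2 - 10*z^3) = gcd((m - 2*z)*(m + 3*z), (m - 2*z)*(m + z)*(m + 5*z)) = -m + 2*z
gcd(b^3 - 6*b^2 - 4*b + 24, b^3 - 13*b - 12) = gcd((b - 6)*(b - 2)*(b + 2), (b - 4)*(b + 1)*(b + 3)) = 1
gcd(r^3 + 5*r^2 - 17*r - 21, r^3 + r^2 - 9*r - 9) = r^2 - 2*r - 3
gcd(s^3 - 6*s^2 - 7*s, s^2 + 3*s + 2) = s + 1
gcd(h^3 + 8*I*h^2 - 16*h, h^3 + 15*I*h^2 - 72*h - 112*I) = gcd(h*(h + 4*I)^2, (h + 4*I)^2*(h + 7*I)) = h^2 + 8*I*h - 16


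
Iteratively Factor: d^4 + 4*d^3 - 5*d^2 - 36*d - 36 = (d + 2)*(d^3 + 2*d^2 - 9*d - 18) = (d + 2)^2*(d^2 - 9) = (d + 2)^2*(d + 3)*(d - 3)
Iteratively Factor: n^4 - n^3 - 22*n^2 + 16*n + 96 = (n - 3)*(n^3 + 2*n^2 - 16*n - 32) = (n - 3)*(n + 4)*(n^2 - 2*n - 8) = (n - 3)*(n + 2)*(n + 4)*(n - 4)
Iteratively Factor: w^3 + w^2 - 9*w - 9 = (w - 3)*(w^2 + 4*w + 3) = (w - 3)*(w + 1)*(w + 3)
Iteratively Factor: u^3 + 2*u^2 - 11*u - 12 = (u + 4)*(u^2 - 2*u - 3) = (u - 3)*(u + 4)*(u + 1)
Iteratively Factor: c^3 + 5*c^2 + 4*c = (c + 1)*(c^2 + 4*c) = (c + 1)*(c + 4)*(c)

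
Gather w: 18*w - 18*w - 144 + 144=0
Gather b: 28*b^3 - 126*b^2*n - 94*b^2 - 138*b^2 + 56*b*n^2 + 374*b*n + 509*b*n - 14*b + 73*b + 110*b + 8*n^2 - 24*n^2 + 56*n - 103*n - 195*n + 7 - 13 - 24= 28*b^3 + b^2*(-126*n - 232) + b*(56*n^2 + 883*n + 169) - 16*n^2 - 242*n - 30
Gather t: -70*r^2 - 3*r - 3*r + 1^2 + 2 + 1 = -70*r^2 - 6*r + 4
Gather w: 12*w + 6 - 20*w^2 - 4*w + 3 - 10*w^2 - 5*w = -30*w^2 + 3*w + 9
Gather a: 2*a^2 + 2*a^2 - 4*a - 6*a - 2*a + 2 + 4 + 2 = 4*a^2 - 12*a + 8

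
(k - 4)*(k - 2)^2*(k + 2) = k^4 - 6*k^3 + 4*k^2 + 24*k - 32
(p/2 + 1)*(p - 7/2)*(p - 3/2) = p^3/2 - 3*p^2/2 - 19*p/8 + 21/4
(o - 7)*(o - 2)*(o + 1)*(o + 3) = o^4 - 5*o^3 - 19*o^2 + 29*o + 42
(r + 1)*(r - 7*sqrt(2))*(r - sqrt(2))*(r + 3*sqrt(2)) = r^4 - 5*sqrt(2)*r^3 + r^3 - 34*r^2 - 5*sqrt(2)*r^2 - 34*r + 42*sqrt(2)*r + 42*sqrt(2)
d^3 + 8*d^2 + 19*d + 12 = (d + 1)*(d + 3)*(d + 4)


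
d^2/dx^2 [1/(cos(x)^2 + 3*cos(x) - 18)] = (-4*sin(x)^4 + 83*sin(x)^2 - 171*cos(x)/4 - 9*cos(3*x)/4 - 25)/((cos(x) - 3)^3*(cos(x) + 6)^3)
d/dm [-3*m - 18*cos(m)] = 18*sin(m) - 3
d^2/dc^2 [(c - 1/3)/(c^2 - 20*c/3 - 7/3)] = 2*(9*(7 - 3*c)*(-3*c^2 + 20*c + 7) - 4*(3*c - 10)^2*(3*c - 1))/(-3*c^2 + 20*c + 7)^3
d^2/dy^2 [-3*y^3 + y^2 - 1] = 2 - 18*y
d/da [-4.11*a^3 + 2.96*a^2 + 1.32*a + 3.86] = -12.33*a^2 + 5.92*a + 1.32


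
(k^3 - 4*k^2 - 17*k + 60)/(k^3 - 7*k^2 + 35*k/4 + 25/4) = 4*(k^2 + k - 12)/(4*k^2 - 8*k - 5)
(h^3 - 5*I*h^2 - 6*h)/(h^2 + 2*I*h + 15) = h*(h - 2*I)/(h + 5*I)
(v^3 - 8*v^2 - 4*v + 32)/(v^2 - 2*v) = v - 6 - 16/v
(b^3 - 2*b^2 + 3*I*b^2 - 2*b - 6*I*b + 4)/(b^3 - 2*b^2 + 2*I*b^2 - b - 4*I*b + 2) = (b + 2*I)/(b + I)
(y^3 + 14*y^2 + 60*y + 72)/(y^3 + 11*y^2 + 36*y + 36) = (y + 6)/(y + 3)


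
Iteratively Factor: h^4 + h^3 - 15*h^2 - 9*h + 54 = (h - 2)*(h^3 + 3*h^2 - 9*h - 27) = (h - 2)*(h + 3)*(h^2 - 9) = (h - 2)*(h + 3)^2*(h - 3)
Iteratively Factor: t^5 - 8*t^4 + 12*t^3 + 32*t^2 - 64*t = (t + 2)*(t^4 - 10*t^3 + 32*t^2 - 32*t) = (t - 4)*(t + 2)*(t^3 - 6*t^2 + 8*t) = t*(t - 4)*(t + 2)*(t^2 - 6*t + 8) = t*(t - 4)*(t - 2)*(t + 2)*(t - 4)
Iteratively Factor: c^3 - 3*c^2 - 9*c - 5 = (c - 5)*(c^2 + 2*c + 1) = (c - 5)*(c + 1)*(c + 1)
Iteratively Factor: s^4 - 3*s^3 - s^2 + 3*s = (s - 3)*(s^3 - s) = (s - 3)*(s - 1)*(s^2 + s) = (s - 3)*(s - 1)*(s + 1)*(s)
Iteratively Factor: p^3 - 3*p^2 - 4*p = (p + 1)*(p^2 - 4*p) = p*(p + 1)*(p - 4)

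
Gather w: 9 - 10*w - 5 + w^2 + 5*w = w^2 - 5*w + 4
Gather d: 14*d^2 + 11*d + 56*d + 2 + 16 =14*d^2 + 67*d + 18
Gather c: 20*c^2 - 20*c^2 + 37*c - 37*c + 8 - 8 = 0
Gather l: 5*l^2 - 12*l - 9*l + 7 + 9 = 5*l^2 - 21*l + 16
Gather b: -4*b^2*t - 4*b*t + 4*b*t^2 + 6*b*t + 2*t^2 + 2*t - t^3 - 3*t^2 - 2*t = -4*b^2*t + b*(4*t^2 + 2*t) - t^3 - t^2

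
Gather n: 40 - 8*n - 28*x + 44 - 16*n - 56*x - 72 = -24*n - 84*x + 12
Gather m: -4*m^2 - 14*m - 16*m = -4*m^2 - 30*m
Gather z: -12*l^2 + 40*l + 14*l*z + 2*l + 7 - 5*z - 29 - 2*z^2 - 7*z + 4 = -12*l^2 + 42*l - 2*z^2 + z*(14*l - 12) - 18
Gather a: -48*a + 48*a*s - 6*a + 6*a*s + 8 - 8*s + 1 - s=a*(54*s - 54) - 9*s + 9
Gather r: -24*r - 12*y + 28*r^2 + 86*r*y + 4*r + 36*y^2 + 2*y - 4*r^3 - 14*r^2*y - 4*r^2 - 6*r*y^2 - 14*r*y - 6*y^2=-4*r^3 + r^2*(24 - 14*y) + r*(-6*y^2 + 72*y - 20) + 30*y^2 - 10*y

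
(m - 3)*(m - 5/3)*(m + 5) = m^3 + m^2/3 - 55*m/3 + 25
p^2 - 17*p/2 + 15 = (p - 6)*(p - 5/2)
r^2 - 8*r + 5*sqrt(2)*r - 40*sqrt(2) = (r - 8)*(r + 5*sqrt(2))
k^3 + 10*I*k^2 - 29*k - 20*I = (k + I)*(k + 4*I)*(k + 5*I)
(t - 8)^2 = t^2 - 16*t + 64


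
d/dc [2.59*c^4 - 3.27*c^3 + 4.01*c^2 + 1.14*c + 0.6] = 10.36*c^3 - 9.81*c^2 + 8.02*c + 1.14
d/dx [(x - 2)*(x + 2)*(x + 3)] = 3*x^2 + 6*x - 4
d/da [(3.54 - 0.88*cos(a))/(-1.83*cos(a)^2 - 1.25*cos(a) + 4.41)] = (1.6104*cos(a)^2 - 12.9564*cos(a) - 0.5442)*sin(a)/(3.3489*cos(a)^4 + 4.575*cos(a)^3 - 14.5781*cos(a)^2 - 11.025*cos(a) + 19.4481)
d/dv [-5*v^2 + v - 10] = 1 - 10*v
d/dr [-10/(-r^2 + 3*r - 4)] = 10*(3 - 2*r)/(r^2 - 3*r + 4)^2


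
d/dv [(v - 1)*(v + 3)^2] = (v + 3)*(3*v + 1)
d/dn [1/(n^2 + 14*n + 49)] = 2*(-n - 7)/(n^2 + 14*n + 49)^2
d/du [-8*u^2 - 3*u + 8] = -16*u - 3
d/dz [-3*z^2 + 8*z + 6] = 8 - 6*z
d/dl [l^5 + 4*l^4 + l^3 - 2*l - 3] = 5*l^4 + 16*l^3 + 3*l^2 - 2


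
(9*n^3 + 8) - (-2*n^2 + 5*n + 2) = 9*n^3 + 2*n^2 - 5*n + 6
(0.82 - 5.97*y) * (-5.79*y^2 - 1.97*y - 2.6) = 34.5663*y^3 + 7.0131*y^2 + 13.9066*y - 2.132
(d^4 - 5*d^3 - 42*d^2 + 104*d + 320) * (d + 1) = d^5 - 4*d^4 - 47*d^3 + 62*d^2 + 424*d + 320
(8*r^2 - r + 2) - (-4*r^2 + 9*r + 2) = 12*r^2 - 10*r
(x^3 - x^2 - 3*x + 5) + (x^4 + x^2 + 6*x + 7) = x^4 + x^3 + 3*x + 12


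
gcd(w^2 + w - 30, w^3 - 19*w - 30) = w - 5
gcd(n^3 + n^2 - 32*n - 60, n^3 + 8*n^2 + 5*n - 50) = n + 5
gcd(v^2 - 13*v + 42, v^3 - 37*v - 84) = v - 7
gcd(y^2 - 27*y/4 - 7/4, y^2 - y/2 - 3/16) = y + 1/4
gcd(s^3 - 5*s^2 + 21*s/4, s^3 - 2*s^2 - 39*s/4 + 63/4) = s^2 - 5*s + 21/4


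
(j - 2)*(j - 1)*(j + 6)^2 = j^4 + 9*j^3 + 2*j^2 - 84*j + 72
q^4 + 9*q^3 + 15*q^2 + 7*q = q*(q + 1)^2*(q + 7)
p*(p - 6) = p^2 - 6*p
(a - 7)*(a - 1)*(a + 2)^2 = a^4 - 4*a^3 - 21*a^2 - 4*a + 28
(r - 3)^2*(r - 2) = r^3 - 8*r^2 + 21*r - 18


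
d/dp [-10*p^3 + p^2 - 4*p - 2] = -30*p^2 + 2*p - 4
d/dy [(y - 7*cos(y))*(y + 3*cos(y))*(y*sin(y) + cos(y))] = y^3*cos(y) + 2*y^2*sin(y) - 8*y^2*cos(y)^2 + 4*y^2 - 63*y*cos(y)^3 + 44*y*cos(y) + 42*sin(y)*cos(y)^2 - 4*cos(y)^2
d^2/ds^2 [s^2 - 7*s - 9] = 2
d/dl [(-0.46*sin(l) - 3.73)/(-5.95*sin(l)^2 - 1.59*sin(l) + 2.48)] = (-44.387*sin(l) + 1.3685*cos(2*l) - 8.44)*cos(l)/(5.95*sin(l)^2 + 1.59*sin(l) - 2.48)^2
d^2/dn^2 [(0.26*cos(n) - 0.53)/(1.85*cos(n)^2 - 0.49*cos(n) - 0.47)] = (-0.140540540540541*cos(n)^5 + 1.10872169466764*cos(n)^4 - 0.160788897005113*cos(n)^3 - 1.39823173355971*cos(n)^2 + 0.641161944998322*cos(n) - 0.204676050776854)/(1.0*cos(n)^6 - 0.794594594594595*cos(n)^5 - 0.551701972242513*cos(n)^4 + 0.385158786251555*cos(n)^3 + 0.140162122677828*cos(n)^2 - 0.0512858863246007*cos(n) - 0.0163975282806547)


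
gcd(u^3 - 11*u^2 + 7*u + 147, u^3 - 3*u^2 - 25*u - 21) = u^2 - 4*u - 21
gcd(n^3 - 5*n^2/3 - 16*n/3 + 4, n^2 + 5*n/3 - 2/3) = n + 2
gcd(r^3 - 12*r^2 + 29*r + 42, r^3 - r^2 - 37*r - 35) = r^2 - 6*r - 7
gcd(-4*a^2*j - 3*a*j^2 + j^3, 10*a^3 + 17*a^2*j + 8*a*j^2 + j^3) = a + j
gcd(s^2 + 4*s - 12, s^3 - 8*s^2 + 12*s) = s - 2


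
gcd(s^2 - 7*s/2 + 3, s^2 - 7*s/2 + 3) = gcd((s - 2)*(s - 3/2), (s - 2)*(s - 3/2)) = s^2 - 7*s/2 + 3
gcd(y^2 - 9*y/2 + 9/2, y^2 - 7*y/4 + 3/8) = y - 3/2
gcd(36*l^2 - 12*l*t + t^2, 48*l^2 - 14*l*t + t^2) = -6*l + t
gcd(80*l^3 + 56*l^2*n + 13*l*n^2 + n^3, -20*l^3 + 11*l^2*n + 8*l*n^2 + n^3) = 20*l^2 + 9*l*n + n^2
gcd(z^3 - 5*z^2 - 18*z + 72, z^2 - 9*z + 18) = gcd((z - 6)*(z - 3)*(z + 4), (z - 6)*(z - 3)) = z^2 - 9*z + 18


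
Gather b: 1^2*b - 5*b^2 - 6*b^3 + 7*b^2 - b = -6*b^3 + 2*b^2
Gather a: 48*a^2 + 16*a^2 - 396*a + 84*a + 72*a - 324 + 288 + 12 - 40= 64*a^2 - 240*a - 64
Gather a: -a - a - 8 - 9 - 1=-2*a - 18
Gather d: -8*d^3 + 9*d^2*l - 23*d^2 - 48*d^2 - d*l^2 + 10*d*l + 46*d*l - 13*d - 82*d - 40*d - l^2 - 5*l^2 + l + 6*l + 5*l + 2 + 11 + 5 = -8*d^3 + d^2*(9*l - 71) + d*(-l^2 + 56*l - 135) - 6*l^2 + 12*l + 18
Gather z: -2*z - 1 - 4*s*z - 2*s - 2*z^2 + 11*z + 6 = -2*s - 2*z^2 + z*(9 - 4*s) + 5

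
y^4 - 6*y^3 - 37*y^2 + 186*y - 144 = (y - 8)*(y - 3)*(y - 1)*(y + 6)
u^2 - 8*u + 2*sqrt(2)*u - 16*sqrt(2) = (u - 8)*(u + 2*sqrt(2))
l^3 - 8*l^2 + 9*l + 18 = (l - 6)*(l - 3)*(l + 1)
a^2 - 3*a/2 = a*(a - 3/2)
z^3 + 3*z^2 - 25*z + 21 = (z - 3)*(z - 1)*(z + 7)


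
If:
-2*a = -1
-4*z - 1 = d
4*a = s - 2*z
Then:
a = 1/2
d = -4*z - 1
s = 2*z + 2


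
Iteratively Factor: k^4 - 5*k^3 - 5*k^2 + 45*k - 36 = (k - 1)*(k^3 - 4*k^2 - 9*k + 36) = (k - 3)*(k - 1)*(k^2 - k - 12) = (k - 3)*(k - 1)*(k + 3)*(k - 4)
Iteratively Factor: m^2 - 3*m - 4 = (m + 1)*(m - 4)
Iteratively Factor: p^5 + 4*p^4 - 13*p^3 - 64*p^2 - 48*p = (p)*(p^4 + 4*p^3 - 13*p^2 - 64*p - 48) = p*(p + 1)*(p^3 + 3*p^2 - 16*p - 48) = p*(p + 1)*(p + 4)*(p^2 - p - 12) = p*(p + 1)*(p + 3)*(p + 4)*(p - 4)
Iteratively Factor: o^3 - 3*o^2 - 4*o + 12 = (o - 2)*(o^2 - o - 6) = (o - 3)*(o - 2)*(o + 2)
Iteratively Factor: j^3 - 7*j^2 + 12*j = (j - 3)*(j^2 - 4*j) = (j - 4)*(j - 3)*(j)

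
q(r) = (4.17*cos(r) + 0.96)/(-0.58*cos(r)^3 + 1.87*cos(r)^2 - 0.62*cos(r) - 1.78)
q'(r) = (4.17*cos(r) + 0.96)*(-1.74*sin(r)*cos(r)^2 + 3.74*sin(r)*cos(r) - 0.62*sin(r))/(-0.58*cos(r)^3 + 1.87*cos(r)^2 - 0.62*cos(r) - 1.78)^2 - 4.17*sin(r)/(-0.58*cos(r)^3 + 1.87*cos(r)^2 - 0.62*cos(r) - 1.78) = (-4.8372*cos(r)^3 + 6.1275*cos(r)^2 + 3.5904*cos(r) + 6.8274)*sin(r)/(0.3364*cos(r)^6 - 2.1692*cos(r)^5 + 4.2161*cos(r)^4 - 0.254*cos(r)^3 - 6.2728*cos(r)^2 + 2.2072*cos(r) + 3.1684)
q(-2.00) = 0.67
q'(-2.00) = -4.59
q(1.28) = -1.19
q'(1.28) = 2.39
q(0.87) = -2.34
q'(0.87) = 3.27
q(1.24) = -1.28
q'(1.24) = 2.46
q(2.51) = -9.88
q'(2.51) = 104.27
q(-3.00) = -2.58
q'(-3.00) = -1.30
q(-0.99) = -1.96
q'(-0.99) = -3.01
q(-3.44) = -2.94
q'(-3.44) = 3.68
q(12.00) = -3.39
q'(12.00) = -3.48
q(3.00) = -2.58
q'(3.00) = 1.30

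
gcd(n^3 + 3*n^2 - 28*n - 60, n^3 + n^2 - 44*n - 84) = n^2 + 8*n + 12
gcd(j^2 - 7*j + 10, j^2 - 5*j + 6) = j - 2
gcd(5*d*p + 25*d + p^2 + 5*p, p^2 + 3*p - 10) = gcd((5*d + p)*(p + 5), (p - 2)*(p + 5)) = p + 5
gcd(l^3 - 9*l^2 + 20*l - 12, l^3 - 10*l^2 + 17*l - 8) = l - 1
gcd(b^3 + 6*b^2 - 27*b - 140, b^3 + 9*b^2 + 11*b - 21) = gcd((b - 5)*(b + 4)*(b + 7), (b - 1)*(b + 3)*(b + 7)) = b + 7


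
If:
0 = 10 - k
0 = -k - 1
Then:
No Solution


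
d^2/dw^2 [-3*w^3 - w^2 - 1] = -18*w - 2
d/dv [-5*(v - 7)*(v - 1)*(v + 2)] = -15*v^2 + 60*v + 45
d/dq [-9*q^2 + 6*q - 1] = 6 - 18*q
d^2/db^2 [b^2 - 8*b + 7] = 2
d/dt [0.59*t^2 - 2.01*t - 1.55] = 1.18*t - 2.01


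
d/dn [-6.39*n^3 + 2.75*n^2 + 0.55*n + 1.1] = -19.17*n^2 + 5.5*n + 0.55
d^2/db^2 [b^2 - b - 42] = 2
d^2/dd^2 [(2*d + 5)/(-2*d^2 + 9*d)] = 2*(-8*d^3 - 60*d^2 + 270*d - 405)/(d^3*(8*d^3 - 108*d^2 + 486*d - 729))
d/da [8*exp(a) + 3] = 8*exp(a)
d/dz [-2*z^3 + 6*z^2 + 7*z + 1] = -6*z^2 + 12*z + 7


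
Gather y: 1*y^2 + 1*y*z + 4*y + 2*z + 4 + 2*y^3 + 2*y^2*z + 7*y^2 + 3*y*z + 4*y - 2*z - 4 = 2*y^3 + y^2*(2*z + 8) + y*(4*z + 8)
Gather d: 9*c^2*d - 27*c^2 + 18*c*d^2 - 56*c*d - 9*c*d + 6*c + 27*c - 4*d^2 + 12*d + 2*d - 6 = -27*c^2 + 33*c + d^2*(18*c - 4) + d*(9*c^2 - 65*c + 14) - 6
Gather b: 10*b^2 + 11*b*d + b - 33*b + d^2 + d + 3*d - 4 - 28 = 10*b^2 + b*(11*d - 32) + d^2 + 4*d - 32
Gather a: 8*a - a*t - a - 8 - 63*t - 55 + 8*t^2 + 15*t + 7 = a*(7 - t) + 8*t^2 - 48*t - 56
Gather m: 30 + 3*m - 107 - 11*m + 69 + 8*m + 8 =0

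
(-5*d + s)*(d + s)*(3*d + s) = -15*d^3 - 17*d^2*s - d*s^2 + s^3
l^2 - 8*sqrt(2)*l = l*(l - 8*sqrt(2))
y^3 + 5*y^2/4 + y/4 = y*(y + 1/4)*(y + 1)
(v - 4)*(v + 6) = v^2 + 2*v - 24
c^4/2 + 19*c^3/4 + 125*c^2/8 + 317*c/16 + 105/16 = (c/2 + 1/4)*(c + 5/2)*(c + 3)*(c + 7/2)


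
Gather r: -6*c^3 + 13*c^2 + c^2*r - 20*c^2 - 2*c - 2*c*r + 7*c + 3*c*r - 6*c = -6*c^3 - 7*c^2 - c + r*(c^2 + c)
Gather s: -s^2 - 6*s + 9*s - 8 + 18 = -s^2 + 3*s + 10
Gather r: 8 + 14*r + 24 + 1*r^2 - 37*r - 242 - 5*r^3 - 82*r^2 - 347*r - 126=-5*r^3 - 81*r^2 - 370*r - 336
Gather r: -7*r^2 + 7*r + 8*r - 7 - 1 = -7*r^2 + 15*r - 8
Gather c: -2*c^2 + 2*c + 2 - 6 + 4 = -2*c^2 + 2*c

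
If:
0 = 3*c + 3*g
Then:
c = -g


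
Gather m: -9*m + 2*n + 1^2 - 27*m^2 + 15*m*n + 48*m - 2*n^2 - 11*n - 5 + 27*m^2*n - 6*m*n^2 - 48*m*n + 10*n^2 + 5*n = m^2*(27*n - 27) + m*(-6*n^2 - 33*n + 39) + 8*n^2 - 4*n - 4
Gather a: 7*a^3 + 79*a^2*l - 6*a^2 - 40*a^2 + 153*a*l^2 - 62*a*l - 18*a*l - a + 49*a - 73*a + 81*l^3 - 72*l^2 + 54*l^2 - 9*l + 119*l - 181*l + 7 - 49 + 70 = 7*a^3 + a^2*(79*l - 46) + a*(153*l^2 - 80*l - 25) + 81*l^3 - 18*l^2 - 71*l + 28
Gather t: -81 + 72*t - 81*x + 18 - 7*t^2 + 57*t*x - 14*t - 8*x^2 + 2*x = -7*t^2 + t*(57*x + 58) - 8*x^2 - 79*x - 63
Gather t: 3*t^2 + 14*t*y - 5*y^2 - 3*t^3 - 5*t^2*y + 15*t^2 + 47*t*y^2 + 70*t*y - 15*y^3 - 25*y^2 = -3*t^3 + t^2*(18 - 5*y) + t*(47*y^2 + 84*y) - 15*y^3 - 30*y^2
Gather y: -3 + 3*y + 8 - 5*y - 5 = -2*y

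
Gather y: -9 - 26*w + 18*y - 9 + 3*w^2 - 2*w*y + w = 3*w^2 - 25*w + y*(18 - 2*w) - 18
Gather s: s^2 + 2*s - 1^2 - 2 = s^2 + 2*s - 3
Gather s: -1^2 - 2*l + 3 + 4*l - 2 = 2*l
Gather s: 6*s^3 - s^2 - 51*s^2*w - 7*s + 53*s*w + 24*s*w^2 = 6*s^3 + s^2*(-51*w - 1) + s*(24*w^2 + 53*w - 7)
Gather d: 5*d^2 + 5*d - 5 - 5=5*d^2 + 5*d - 10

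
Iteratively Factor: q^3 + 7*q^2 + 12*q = (q + 4)*(q^2 + 3*q) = (q + 3)*(q + 4)*(q)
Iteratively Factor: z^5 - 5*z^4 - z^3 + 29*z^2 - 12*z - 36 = (z + 1)*(z^4 - 6*z^3 + 5*z^2 + 24*z - 36) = (z - 2)*(z + 1)*(z^3 - 4*z^2 - 3*z + 18) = (z - 2)*(z + 1)*(z + 2)*(z^2 - 6*z + 9) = (z - 3)*(z - 2)*(z + 1)*(z + 2)*(z - 3)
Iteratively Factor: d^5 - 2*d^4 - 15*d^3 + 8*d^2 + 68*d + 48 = (d - 4)*(d^4 + 2*d^3 - 7*d^2 - 20*d - 12) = (d - 4)*(d - 3)*(d^3 + 5*d^2 + 8*d + 4) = (d - 4)*(d - 3)*(d + 2)*(d^2 + 3*d + 2) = (d - 4)*(d - 3)*(d + 1)*(d + 2)*(d + 2)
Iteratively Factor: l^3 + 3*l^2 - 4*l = (l - 1)*(l^2 + 4*l) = (l - 1)*(l + 4)*(l)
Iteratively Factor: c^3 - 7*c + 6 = (c - 1)*(c^2 + c - 6) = (c - 2)*(c - 1)*(c + 3)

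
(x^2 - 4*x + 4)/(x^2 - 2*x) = (x - 2)/x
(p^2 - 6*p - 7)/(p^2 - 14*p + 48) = (p^2 - 6*p - 7)/(p^2 - 14*p + 48)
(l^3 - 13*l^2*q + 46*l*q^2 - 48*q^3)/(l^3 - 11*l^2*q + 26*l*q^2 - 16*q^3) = (-l + 3*q)/(-l + q)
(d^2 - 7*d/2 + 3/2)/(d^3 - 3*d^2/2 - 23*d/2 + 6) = (d - 3)/(d^2 - d - 12)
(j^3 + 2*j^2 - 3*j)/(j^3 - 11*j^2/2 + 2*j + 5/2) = 2*j*(j + 3)/(2*j^2 - 9*j - 5)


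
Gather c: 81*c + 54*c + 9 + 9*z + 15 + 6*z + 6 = 135*c + 15*z + 30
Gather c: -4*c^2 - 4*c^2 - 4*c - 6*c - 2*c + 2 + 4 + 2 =-8*c^2 - 12*c + 8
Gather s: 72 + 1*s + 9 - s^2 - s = 81 - s^2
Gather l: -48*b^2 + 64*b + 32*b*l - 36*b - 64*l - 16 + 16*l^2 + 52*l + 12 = -48*b^2 + 28*b + 16*l^2 + l*(32*b - 12) - 4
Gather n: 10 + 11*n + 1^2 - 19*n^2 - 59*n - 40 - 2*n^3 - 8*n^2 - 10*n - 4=-2*n^3 - 27*n^2 - 58*n - 33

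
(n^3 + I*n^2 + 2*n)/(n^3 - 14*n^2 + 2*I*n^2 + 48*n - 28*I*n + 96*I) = n*(n - I)/(n^2 - 14*n + 48)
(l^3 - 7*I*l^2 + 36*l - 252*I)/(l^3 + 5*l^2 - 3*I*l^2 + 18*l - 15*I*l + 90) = (l^2 - I*l + 42)/(l^2 + l*(5 + 3*I) + 15*I)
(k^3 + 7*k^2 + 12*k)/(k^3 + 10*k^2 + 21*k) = (k + 4)/(k + 7)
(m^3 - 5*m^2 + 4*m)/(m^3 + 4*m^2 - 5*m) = (m - 4)/(m + 5)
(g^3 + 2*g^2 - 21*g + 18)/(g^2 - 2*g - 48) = (g^2 - 4*g + 3)/(g - 8)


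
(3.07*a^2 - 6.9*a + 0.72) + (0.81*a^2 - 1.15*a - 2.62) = 3.88*a^2 - 8.05*a - 1.9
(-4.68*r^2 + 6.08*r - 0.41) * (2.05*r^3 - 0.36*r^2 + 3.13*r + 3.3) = -9.594*r^5 + 14.1488*r^4 - 17.6777*r^3 + 3.734*r^2 + 18.7807*r - 1.353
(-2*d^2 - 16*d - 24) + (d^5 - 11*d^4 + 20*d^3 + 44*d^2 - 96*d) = d^5 - 11*d^4 + 20*d^3 + 42*d^2 - 112*d - 24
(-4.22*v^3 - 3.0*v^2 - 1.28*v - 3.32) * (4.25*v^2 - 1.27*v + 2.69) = -17.935*v^5 - 7.3906*v^4 - 12.9818*v^3 - 20.5544*v^2 + 0.7732*v - 8.9308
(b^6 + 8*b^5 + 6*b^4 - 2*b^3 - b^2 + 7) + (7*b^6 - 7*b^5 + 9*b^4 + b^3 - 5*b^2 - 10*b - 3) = 8*b^6 + b^5 + 15*b^4 - b^3 - 6*b^2 - 10*b + 4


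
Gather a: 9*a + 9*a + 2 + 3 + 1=18*a + 6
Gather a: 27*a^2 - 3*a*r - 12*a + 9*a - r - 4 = 27*a^2 + a*(-3*r - 3) - r - 4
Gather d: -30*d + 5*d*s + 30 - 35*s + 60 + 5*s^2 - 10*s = d*(5*s - 30) + 5*s^2 - 45*s + 90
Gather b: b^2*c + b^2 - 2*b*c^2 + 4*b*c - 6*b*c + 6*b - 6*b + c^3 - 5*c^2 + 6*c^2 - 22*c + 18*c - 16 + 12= b^2*(c + 1) + b*(-2*c^2 - 2*c) + c^3 + c^2 - 4*c - 4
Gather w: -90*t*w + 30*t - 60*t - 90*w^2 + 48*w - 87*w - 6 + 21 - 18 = -30*t - 90*w^2 + w*(-90*t - 39) - 3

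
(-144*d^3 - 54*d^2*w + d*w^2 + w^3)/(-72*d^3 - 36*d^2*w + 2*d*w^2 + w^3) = (-24*d^2 - 5*d*w + w^2)/(-12*d^2 - 4*d*w + w^2)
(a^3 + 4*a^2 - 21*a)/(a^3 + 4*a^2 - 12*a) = (a^2 + 4*a - 21)/(a^2 + 4*a - 12)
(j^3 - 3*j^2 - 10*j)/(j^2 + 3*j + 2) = j*(j - 5)/(j + 1)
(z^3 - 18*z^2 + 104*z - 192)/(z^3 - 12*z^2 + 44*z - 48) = (z - 8)/(z - 2)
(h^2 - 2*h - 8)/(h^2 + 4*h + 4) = (h - 4)/(h + 2)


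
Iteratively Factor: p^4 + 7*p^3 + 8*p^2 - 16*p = (p + 4)*(p^3 + 3*p^2 - 4*p) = (p + 4)^2*(p^2 - p) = p*(p + 4)^2*(p - 1)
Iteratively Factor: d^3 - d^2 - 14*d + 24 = (d - 2)*(d^2 + d - 12) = (d - 3)*(d - 2)*(d + 4)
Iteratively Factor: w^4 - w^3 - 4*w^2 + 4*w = (w - 2)*(w^3 + w^2 - 2*w) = (w - 2)*(w - 1)*(w^2 + 2*w) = (w - 2)*(w - 1)*(w + 2)*(w)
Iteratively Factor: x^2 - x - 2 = (x + 1)*(x - 2)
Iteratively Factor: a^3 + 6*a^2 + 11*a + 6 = (a + 1)*(a^2 + 5*a + 6) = (a + 1)*(a + 2)*(a + 3)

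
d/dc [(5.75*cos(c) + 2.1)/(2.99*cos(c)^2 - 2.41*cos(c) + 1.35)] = (17.1925*cos(c)^2 + 12.558*cos(c) - 12.8235)*sin(c)/(8.9401*cos(c)^4 - 14.4118*cos(c)^3 + 13.8811*cos(c)^2 - 6.507*cos(c) + 1.8225)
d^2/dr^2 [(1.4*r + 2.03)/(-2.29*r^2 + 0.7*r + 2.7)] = ((1.4*r + 2.03)*(4.58*r - 0.7)*(9.16*r - 1.4) + (19.236*r + 7.3374)*(-2.29*r^2 + 0.7*r + 2.7))/(-2.29*r^2 + 0.7*r + 2.7)^3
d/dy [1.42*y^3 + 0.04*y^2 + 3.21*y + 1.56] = 4.26*y^2 + 0.08*y + 3.21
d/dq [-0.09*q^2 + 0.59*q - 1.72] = 0.59 - 0.18*q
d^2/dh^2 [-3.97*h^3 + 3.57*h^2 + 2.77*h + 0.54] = 7.14 - 23.82*h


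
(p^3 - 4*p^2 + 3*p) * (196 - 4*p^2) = -4*p^5 + 16*p^4 + 184*p^3 - 784*p^2 + 588*p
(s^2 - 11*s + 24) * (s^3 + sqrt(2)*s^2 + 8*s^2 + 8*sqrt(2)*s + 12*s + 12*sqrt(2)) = s^5 - 3*s^4 + sqrt(2)*s^4 - 52*s^3 - 3*sqrt(2)*s^3 - 52*sqrt(2)*s^2 + 60*s^2 + 60*sqrt(2)*s + 288*s + 288*sqrt(2)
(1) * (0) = 0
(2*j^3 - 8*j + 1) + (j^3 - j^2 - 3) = 3*j^3 - j^2 - 8*j - 2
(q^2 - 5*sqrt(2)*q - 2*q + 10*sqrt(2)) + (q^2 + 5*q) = 2*q^2 - 5*sqrt(2)*q + 3*q + 10*sqrt(2)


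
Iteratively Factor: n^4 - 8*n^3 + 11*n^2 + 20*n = (n + 1)*(n^3 - 9*n^2 + 20*n) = (n - 4)*(n + 1)*(n^2 - 5*n) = n*(n - 4)*(n + 1)*(n - 5)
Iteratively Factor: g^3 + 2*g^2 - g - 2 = (g + 1)*(g^2 + g - 2) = (g + 1)*(g + 2)*(g - 1)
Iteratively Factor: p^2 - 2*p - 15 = (p + 3)*(p - 5)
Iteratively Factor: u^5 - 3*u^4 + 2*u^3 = (u - 2)*(u^4 - u^3) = u*(u - 2)*(u^3 - u^2) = u*(u - 2)*(u - 1)*(u^2) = u^2*(u - 2)*(u - 1)*(u)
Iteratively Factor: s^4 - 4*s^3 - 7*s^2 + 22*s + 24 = (s + 2)*(s^3 - 6*s^2 + 5*s + 12) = (s + 1)*(s + 2)*(s^2 - 7*s + 12) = (s - 3)*(s + 1)*(s + 2)*(s - 4)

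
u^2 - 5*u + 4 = (u - 4)*(u - 1)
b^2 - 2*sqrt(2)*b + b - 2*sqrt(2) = (b + 1)*(b - 2*sqrt(2))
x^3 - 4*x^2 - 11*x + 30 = (x - 5)*(x - 2)*(x + 3)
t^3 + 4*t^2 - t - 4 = (t - 1)*(t + 1)*(t + 4)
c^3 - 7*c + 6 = (c - 2)*(c - 1)*(c + 3)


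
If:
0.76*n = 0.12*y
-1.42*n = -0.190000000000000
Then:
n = 0.13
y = 0.85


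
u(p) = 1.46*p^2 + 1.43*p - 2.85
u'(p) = 2.92*p + 1.43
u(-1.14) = -2.58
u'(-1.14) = -1.90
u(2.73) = 11.94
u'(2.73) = 9.40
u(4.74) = 36.73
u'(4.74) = 15.27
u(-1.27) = -2.31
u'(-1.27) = -2.28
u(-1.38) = -2.04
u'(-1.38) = -2.60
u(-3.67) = 11.57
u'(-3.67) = -9.29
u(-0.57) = -3.19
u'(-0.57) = -0.23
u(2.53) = 10.11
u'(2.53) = 8.82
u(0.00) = -2.85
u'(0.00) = 1.43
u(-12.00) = 190.23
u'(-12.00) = -33.61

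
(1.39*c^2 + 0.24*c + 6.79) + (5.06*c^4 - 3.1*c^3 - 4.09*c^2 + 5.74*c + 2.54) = 5.06*c^4 - 3.1*c^3 - 2.7*c^2 + 5.98*c + 9.33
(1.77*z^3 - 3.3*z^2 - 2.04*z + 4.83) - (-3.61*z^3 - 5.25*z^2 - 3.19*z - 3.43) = 5.38*z^3 + 1.95*z^2 + 1.15*z + 8.26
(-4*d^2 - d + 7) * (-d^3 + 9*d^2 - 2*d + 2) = 4*d^5 - 35*d^4 - 8*d^3 + 57*d^2 - 16*d + 14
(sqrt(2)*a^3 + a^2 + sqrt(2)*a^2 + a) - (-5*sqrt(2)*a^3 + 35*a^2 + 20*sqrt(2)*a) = 6*sqrt(2)*a^3 - 34*a^2 + sqrt(2)*a^2 - 20*sqrt(2)*a + a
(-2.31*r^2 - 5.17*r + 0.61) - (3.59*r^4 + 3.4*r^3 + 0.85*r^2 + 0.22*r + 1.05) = -3.59*r^4 - 3.4*r^3 - 3.16*r^2 - 5.39*r - 0.44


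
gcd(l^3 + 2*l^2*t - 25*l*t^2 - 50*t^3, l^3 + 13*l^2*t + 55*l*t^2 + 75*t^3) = l + 5*t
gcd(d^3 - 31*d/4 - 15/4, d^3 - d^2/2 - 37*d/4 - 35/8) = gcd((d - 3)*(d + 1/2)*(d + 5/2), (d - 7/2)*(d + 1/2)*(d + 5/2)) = d^2 + 3*d + 5/4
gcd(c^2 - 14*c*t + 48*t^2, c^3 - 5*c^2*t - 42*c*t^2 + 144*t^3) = -c + 8*t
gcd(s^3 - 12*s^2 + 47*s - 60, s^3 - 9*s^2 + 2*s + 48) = s - 3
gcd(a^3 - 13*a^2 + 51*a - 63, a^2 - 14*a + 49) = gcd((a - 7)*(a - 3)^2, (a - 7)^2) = a - 7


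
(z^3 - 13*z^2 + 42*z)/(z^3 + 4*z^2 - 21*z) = (z^2 - 13*z + 42)/(z^2 + 4*z - 21)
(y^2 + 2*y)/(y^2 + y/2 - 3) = 2*y/(2*y - 3)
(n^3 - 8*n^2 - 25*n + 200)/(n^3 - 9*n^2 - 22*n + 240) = (n - 5)/(n - 6)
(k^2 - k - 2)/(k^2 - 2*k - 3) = (k - 2)/(k - 3)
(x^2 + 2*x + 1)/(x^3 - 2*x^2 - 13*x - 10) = (x + 1)/(x^2 - 3*x - 10)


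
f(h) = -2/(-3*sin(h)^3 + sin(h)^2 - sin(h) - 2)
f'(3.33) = 1.07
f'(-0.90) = -14.29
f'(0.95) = -0.44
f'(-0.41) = -3.77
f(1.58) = 0.40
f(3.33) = 1.14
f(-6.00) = 0.88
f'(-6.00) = -0.43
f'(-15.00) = 894.09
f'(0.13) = -0.39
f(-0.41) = 1.60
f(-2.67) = 1.89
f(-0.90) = -2.38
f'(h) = -2*(9*sin(h)^2*cos(h) - 2*sin(h)*cos(h) + cos(h))/(-3*sin(h)^3 + sin(h)^2 - sin(h) - 2)^2 = 2*(-9*sin(h)^2 + 2*sin(h) - 1)*cos(h)/(3*sin(h)^3 - sin(h)^2 + sin(h) + 2)^2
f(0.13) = 0.94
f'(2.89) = 0.41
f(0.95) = 0.53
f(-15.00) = 19.63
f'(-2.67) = 5.99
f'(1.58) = 0.01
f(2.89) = 0.90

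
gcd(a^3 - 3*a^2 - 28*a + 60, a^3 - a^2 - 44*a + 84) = a^2 - 8*a + 12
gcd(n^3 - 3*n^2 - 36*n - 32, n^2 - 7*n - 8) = n^2 - 7*n - 8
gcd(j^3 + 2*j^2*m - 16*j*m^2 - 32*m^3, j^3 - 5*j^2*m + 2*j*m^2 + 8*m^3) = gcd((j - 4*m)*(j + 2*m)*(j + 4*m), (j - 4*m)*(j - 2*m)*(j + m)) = j - 4*m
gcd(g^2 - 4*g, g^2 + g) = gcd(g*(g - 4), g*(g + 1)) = g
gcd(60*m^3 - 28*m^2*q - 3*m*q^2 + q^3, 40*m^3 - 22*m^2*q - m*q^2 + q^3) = -10*m^2 + 3*m*q + q^2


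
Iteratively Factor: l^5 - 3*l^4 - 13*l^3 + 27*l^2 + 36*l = (l - 4)*(l^4 + l^3 - 9*l^2 - 9*l) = l*(l - 4)*(l^3 + l^2 - 9*l - 9) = l*(l - 4)*(l + 3)*(l^2 - 2*l - 3) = l*(l - 4)*(l + 1)*(l + 3)*(l - 3)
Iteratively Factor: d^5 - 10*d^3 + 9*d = (d - 1)*(d^4 + d^3 - 9*d^2 - 9*d) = (d - 1)*(d + 1)*(d^3 - 9*d) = (d - 1)*(d + 1)*(d + 3)*(d^2 - 3*d) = (d - 3)*(d - 1)*(d + 1)*(d + 3)*(d)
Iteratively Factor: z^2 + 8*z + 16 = (z + 4)*(z + 4)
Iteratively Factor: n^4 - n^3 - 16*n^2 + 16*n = (n + 4)*(n^3 - 5*n^2 + 4*n) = (n - 4)*(n + 4)*(n^2 - n) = n*(n - 4)*(n + 4)*(n - 1)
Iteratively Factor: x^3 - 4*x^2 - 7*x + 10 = (x - 1)*(x^2 - 3*x - 10) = (x - 1)*(x + 2)*(x - 5)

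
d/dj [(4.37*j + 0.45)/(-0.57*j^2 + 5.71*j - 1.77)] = (2.4909*j^2 + 0.513000000000002*j - 10.3044)/(0.3249*j^4 - 6.5094*j^3 + 34.6219*j^2 - 20.2134*j + 3.1329)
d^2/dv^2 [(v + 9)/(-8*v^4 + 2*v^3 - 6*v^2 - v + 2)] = 2*(-(v + 9)*(32*v^3 - 6*v^2 + 12*v + 1)^2 + (32*v^3 - 6*v^2 + 12*v + 6*(v + 9)*(8*v^2 - v + 1) + 1)*(8*v^4 - 2*v^3 + 6*v^2 + v - 2))/(8*v^4 - 2*v^3 + 6*v^2 + v - 2)^3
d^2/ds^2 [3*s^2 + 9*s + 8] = 6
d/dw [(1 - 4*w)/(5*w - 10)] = 7/(5*(w - 2)^2)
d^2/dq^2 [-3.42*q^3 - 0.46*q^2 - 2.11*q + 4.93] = -20.52*q - 0.92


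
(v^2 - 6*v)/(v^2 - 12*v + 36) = v/(v - 6)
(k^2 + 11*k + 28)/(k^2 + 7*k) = (k + 4)/k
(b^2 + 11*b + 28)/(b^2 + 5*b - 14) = (b + 4)/(b - 2)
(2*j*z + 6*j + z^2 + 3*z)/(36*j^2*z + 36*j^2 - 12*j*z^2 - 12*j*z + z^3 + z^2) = (2*j*z + 6*j + z^2 + 3*z)/(36*j^2*z + 36*j^2 - 12*j*z^2 - 12*j*z + z^3 + z^2)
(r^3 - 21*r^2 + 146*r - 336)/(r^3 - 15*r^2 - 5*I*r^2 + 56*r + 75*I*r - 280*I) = (r - 6)/(r - 5*I)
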